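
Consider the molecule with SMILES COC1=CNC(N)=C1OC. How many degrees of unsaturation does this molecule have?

3

Molecular formula: C6H10N2O2.
DoU = (2C + 2 + N − H − X) / 2, where X is the halogen count and O/S are ignored.
    = (2·6 + 2 + 2 − 10 − 0) / 2 = 6 / 2 = 3.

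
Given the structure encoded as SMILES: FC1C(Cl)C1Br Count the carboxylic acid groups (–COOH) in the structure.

0

Scan the SMILES for the carboxylic acid motif — none present.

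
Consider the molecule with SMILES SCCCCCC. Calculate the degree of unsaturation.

Molecular formula: C6H14S.
DoU = (2C + 2 + N − H − X) / 2, where X is the halogen count and O/S are ignored.
    = (2·6 + 2 + 0 − 14 − 0) / 2 = 0 / 2 = 0.

0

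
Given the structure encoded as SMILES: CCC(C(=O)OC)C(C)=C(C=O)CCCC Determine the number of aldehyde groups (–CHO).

1

The aldehyde motif appears at heavy-atom position 11 in the SMILES.
Other groups present: 1 alkene, 1 ester.
Aldehyde count: 1.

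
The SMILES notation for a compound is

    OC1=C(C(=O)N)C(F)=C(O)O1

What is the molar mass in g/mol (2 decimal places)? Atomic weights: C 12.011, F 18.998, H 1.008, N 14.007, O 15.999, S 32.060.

First, the molecular formula is C5H4FNO4 (counting implicit H from valence).
  C: 5 × 12.011 = 60.055
  F: 1 × 18.998 = 18.998
  H: 4 × 1.008 = 4.032
  N: 1 × 14.007 = 14.007
  O: 4 × 15.999 = 63.996
Sum: 5×12.011 + 1×18.998 + 4×1.008 + 1×14.007 + 4×15.999 = 161.088 → 161.09 g/mol.

161.09 g/mol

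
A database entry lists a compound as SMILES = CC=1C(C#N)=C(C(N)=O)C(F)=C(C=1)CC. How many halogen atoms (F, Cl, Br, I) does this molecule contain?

1

Halogen atoms appear at heavy-atom position 11 (1×F).
Other groups present: 1 amide, 1 nitrile.
Halogen count: 1.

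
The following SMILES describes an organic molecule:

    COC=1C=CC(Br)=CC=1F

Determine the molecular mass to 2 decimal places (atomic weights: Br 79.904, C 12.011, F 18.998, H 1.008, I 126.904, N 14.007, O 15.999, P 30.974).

First, the molecular formula is C7H6BrFO (counting implicit H from valence).
  Br: 1 × 79.904 = 79.904
  C: 7 × 12.011 = 84.077
  F: 1 × 18.998 = 18.998
  H: 6 × 1.008 = 6.048
  O: 1 × 15.999 = 15.999
Sum: 1×79.904 + 7×12.011 + 1×18.998 + 6×1.008 + 1×15.999 = 205.026 → 205.03 g/mol.

205.03 g/mol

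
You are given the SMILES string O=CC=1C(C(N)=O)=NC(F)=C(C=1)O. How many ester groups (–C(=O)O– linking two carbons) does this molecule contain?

Scan the SMILES for the ester motif — none present.
Groups that are present: 1 aldehyde, 1 amide, 1 hydroxyl.

0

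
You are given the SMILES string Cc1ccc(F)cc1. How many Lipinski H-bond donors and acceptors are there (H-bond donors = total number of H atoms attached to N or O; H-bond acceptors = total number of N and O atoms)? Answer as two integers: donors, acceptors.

Donors: find every N or O and count the H atoms it carries.
  (no N or O atoms present)
Lipinski HBD = 0.
Acceptors: N atoms = 0, O atoms = 0 → HBA = 0.

0, 0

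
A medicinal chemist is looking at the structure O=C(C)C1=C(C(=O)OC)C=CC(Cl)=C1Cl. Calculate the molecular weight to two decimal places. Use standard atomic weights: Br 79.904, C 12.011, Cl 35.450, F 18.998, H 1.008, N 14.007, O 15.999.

First, the molecular formula is C10H8Cl2O3 (counting implicit H from valence).
  C: 10 × 12.011 = 120.110
  Cl: 2 × 35.450 = 70.900
  H: 8 × 1.008 = 8.064
  O: 3 × 15.999 = 47.997
Sum: 10×12.011 + 2×35.450 + 8×1.008 + 3×15.999 = 247.071 → 247.07 g/mol.

247.07 g/mol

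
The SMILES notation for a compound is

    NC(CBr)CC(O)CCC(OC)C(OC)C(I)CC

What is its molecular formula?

C13H27BrINO3

Walk through each heavy atom and fill implicit hydrogens from standard valence (C 4, N 3, O 2, S 2, halogen 1):
  atom 1: N, bond orders sum to 1 (valence 3) → 2 H
  atom 2: C, bond orders sum to 3 (valence 4) → 1 H
  atom 3: C, bond orders sum to 2 (valence 4) → 2 H
  atom 4: Br (halogen, monovalent) → 0 H
  atom 5: C, bond orders sum to 2 (valence 4) → 2 H
  atom 6: C, bond orders sum to 3 (valence 4) → 1 H
  atom 7: O, bond orders sum to 1 (valence 2) → 1 H
  atom 8: C, bond orders sum to 2 (valence 4) → 2 H
  atom 9: C, bond orders sum to 2 (valence 4) → 2 H
  atom 10: C, bond orders sum to 3 (valence 4) → 1 H
  atom 11: O, bond orders sum to 2 (valence 2) → 0 H
  atom 12: C, bond orders sum to 1 (valence 4) → 3 H
  atom 13: C, bond orders sum to 3 (valence 4) → 1 H
  atom 14: O, bond orders sum to 2 (valence 2) → 0 H
  atom 15: C, bond orders sum to 1 (valence 4) → 3 H
  atom 16: C, bond orders sum to 3 (valence 4) → 1 H
  atom 17: I (halogen, monovalent) → 0 H
  atom 18: C, bond orders sum to 2 (valence 4) → 2 H
  atom 19: C, bond orders sum to 1 (valence 4) → 3 H
Totals → C:13, H:27, Br:1, I:1, N:1, O:3.
In Hill order: C13H27BrINO3.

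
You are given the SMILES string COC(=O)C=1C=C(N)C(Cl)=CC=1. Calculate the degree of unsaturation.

Degree of unsaturation = (number of rings) + (number of π bonds).
Ring closures in the SMILES: 1.
π bonds: 4 double bonds (each 1 DoU) → 4 DoU from unsaturation.
Total DoU = 1 + 4 = 5.

5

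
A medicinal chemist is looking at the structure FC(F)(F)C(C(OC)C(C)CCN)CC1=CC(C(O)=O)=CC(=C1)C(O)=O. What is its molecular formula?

C17H22F3NO5

Walk through each heavy atom and fill implicit hydrogens from standard valence (C 4, N 3, O 2, S 2, halogen 1):
  atom 1: F (halogen, monovalent) → 0 H
  atom 2: C, bond orders sum to 4 (valence 4) → 0 H
  atom 3: F (halogen, monovalent) → 0 H
  atom 4: F (halogen, monovalent) → 0 H
  atom 5: C, bond orders sum to 3 (valence 4) → 1 H
  atom 6: C, bond orders sum to 3 (valence 4) → 1 H
  atom 7: O, bond orders sum to 2 (valence 2) → 0 H
  atom 8: C, bond orders sum to 1 (valence 4) → 3 H
  atom 9: C, bond orders sum to 3 (valence 4) → 1 H
  atom 10: C, bond orders sum to 1 (valence 4) → 3 H
  atom 11: C, bond orders sum to 2 (valence 4) → 2 H
  atom 12: C, bond orders sum to 2 (valence 4) → 2 H
  atom 13: N, bond orders sum to 1 (valence 3) → 2 H
  atom 14: C, bond orders sum to 2 (valence 4) → 2 H
  atom 15: C, bond orders sum to 4 (valence 4) → 0 H
  atom 16: C, bond orders sum to 3 (valence 4) → 1 H
  atom 17: C, bond orders sum to 4 (valence 4) → 0 H
  atom 18: C, bond orders sum to 4 (valence 4) → 0 H
  atom 19: O, bond orders sum to 1 (valence 2) → 1 H
  atom 20: O, bond orders sum to 2 (valence 2) → 0 H
  atom 21: C, bond orders sum to 3 (valence 4) → 1 H
  atom 22: C, bond orders sum to 4 (valence 4) → 0 H
  atom 23: C, bond orders sum to 3 (valence 4) → 1 H
  atom 24: C, bond orders sum to 4 (valence 4) → 0 H
  atom 25: O, bond orders sum to 1 (valence 2) → 1 H
  atom 26: O, bond orders sum to 2 (valence 2) → 0 H
Totals → C:17, H:22, F:3, N:1, O:5.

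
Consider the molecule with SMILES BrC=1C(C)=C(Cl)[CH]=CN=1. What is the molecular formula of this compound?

C6H5BrClN

Walk through each heavy atom and fill implicit hydrogens from standard valence (C 4, N 3, O 2, S 2, halogen 1):
  atom 1: Br (halogen, monovalent) → 0 H
  atom 2: C, bond orders sum to 4 (valence 4) → 0 H
  atom 3: C, bond orders sum to 4 (valence 4) → 0 H
  atom 4: C, bond orders sum to 1 (valence 4) → 3 H
  atom 5: C, bond orders sum to 4 (valence 4) → 0 H
  atom 6: Cl (halogen, monovalent) → 0 H
  atom 7: C with explicit H count 1
  atom 8: C, bond orders sum to 3 (valence 4) → 1 H
  atom 9: N, bond orders sum to 3 (valence 3) → 0 H
Totals → C:6, H:5, Br:1, Cl:1, N:1.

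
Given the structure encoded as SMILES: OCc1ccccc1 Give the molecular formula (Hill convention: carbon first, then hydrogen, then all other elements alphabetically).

Walk through each heavy atom and fill implicit hydrogens from standard valence (C 4, N 3, O 2, S 2, halogen 1); for lowercase aromatic atoms, an aromatic c carries 1 H when it has two neighbours and 0 H with three, and aromatic n carries 0 H:
  atom 1: O, bond orders sum to 1 (valence 2) → 1 H
  atom 2: C, bond orders sum to 2 (valence 4) → 2 H
  atom 3: aromatic c, 3 neighbours → 0 H
  atom 4: aromatic c, 2 neighbours → 1 H
  atom 5: aromatic c, 2 neighbours → 1 H
  atom 6: aromatic c, 2 neighbours → 1 H
  atom 7: aromatic c, 2 neighbours → 1 H
  atom 8: aromatic c, 2 neighbours → 1 H
Totals → C:7, H:8, O:1.

C7H8O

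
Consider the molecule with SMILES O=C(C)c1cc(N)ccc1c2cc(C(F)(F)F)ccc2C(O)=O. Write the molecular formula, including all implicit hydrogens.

Walk through each heavy atom and fill implicit hydrogens from standard valence (C 4, N 3, O 2, S 2, halogen 1); for lowercase aromatic atoms, an aromatic c carries 1 H when it has two neighbours and 0 H with three, and aromatic n carries 0 H:
  atom 1: O, bond orders sum to 2 (valence 2) → 0 H
  atom 2: C, bond orders sum to 4 (valence 4) → 0 H
  atom 3: C, bond orders sum to 1 (valence 4) → 3 H
  atom 4: aromatic c, 3 neighbours → 0 H
  atom 5: aromatic c, 2 neighbours → 1 H
  atom 6: aromatic c, 3 neighbours → 0 H
  atom 7: N, bond orders sum to 1 (valence 3) → 2 H
  atom 8: aromatic c, 2 neighbours → 1 H
  atom 9: aromatic c, 2 neighbours → 1 H
  atom 10: aromatic c, 3 neighbours → 0 H
  atom 11: aromatic c, 3 neighbours → 0 H
  atom 12: aromatic c, 2 neighbours → 1 H
  atom 13: aromatic c, 3 neighbours → 0 H
  atom 14: C, bond orders sum to 4 (valence 4) → 0 H
  atom 15: F (halogen, monovalent) → 0 H
  atom 16: F (halogen, monovalent) → 0 H
  atom 17: F (halogen, monovalent) → 0 H
  atom 18: aromatic c, 2 neighbours → 1 H
  atom 19: aromatic c, 2 neighbours → 1 H
  atom 20: aromatic c, 3 neighbours → 0 H
  atom 21: C, bond orders sum to 4 (valence 4) → 0 H
  atom 22: O, bond orders sum to 1 (valence 2) → 1 H
  atom 23: O, bond orders sum to 2 (valence 2) → 0 H
Totals → C:16, H:12, F:3, N:1, O:3.
In Hill order: C16H12F3NO3.

C16H12F3NO3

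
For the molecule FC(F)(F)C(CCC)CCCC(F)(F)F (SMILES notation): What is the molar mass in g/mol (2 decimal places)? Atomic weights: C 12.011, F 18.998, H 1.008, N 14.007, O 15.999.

236.20 g/mol

First, the molecular formula is C9H14F6 (counting implicit H from valence).
  C: 9 × 12.011 = 108.099
  F: 6 × 18.998 = 113.988
  H: 14 × 1.008 = 14.112
Sum: 9×12.011 + 6×18.998 + 14×1.008 = 236.199 → 236.20 g/mol.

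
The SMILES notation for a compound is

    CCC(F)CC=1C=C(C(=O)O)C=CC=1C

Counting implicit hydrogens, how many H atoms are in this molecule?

Walk through each heavy atom and fill implicit hydrogens from standard valence (C 4, N 3, O 2, S 2, halogen 1):
  atom 1: C, bond orders sum to 1 (valence 4) → 3 H
  atom 2: C, bond orders sum to 2 (valence 4) → 2 H
  atom 3: C, bond orders sum to 3 (valence 4) → 1 H
  atom 4: F (halogen, monovalent) → 0 H
  atom 5: C, bond orders sum to 2 (valence 4) → 2 H
  atom 6: C, bond orders sum to 4 (valence 4) → 0 H
  atom 7: C, bond orders sum to 3 (valence 4) → 1 H
  atom 8: C, bond orders sum to 4 (valence 4) → 0 H
  atom 9: C, bond orders sum to 4 (valence 4) → 0 H
  atom 10: O, bond orders sum to 2 (valence 2) → 0 H
  atom 11: O, bond orders sum to 1 (valence 2) → 1 H
  atom 12: C, bond orders sum to 3 (valence 4) → 1 H
  atom 13: C, bond orders sum to 3 (valence 4) → 1 H
  atom 14: C, bond orders sum to 4 (valence 4) → 0 H
  atom 15: C, bond orders sum to 1 (valence 4) → 3 H
Total hydrogens: 15.

15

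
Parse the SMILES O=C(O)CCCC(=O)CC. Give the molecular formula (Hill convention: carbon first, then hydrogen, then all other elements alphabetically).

Walk through each heavy atom and fill implicit hydrogens from standard valence (C 4, N 3, O 2, S 2, halogen 1):
  atom 1: O, bond orders sum to 2 (valence 2) → 0 H
  atom 2: C, bond orders sum to 4 (valence 4) → 0 H
  atom 3: O, bond orders sum to 1 (valence 2) → 1 H
  atom 4: C, bond orders sum to 2 (valence 4) → 2 H
  atom 5: C, bond orders sum to 2 (valence 4) → 2 H
  atom 6: C, bond orders sum to 2 (valence 4) → 2 H
  atom 7: C, bond orders sum to 4 (valence 4) → 0 H
  atom 8: O, bond orders sum to 2 (valence 2) → 0 H
  atom 9: C, bond orders sum to 2 (valence 4) → 2 H
  atom 10: C, bond orders sum to 1 (valence 4) → 3 H
Totals → C:7, H:12, O:3.

C7H12O3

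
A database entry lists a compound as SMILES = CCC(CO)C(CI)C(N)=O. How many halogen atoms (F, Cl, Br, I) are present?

Halogen atoms appear at heavy-atom position 8 (1×I).
Other groups present: 1 amide, 1 hydroxyl.
Halogen count: 1.

1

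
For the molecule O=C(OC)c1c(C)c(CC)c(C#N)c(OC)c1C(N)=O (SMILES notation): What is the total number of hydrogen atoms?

16

Walk through each heavy atom and fill implicit hydrogens from standard valence (C 4, N 3, O 2, S 2, halogen 1); for lowercase aromatic atoms, an aromatic c carries 1 H when it has two neighbours and 0 H with three, and aromatic n carries 0 H:
  atom 1: O, bond orders sum to 2 (valence 2) → 0 H
  atom 2: C, bond orders sum to 4 (valence 4) → 0 H
  atom 3: O, bond orders sum to 2 (valence 2) → 0 H
  atom 4: C, bond orders sum to 1 (valence 4) → 3 H
  atom 5: aromatic c, 3 neighbours → 0 H
  atom 6: aromatic c, 3 neighbours → 0 H
  atom 7: C, bond orders sum to 1 (valence 4) → 3 H
  atom 8: aromatic c, 3 neighbours → 0 H
  atom 9: C, bond orders sum to 2 (valence 4) → 2 H
  atom 10: C, bond orders sum to 1 (valence 4) → 3 H
  atom 11: aromatic c, 3 neighbours → 0 H
  atom 12: C, bond orders sum to 4 (valence 4) → 0 H
  atom 13: N, bond orders sum to 3 (valence 3) → 0 H
  atom 14: aromatic c, 3 neighbours → 0 H
  atom 15: O, bond orders sum to 2 (valence 2) → 0 H
  atom 16: C, bond orders sum to 1 (valence 4) → 3 H
  atom 17: aromatic c, 3 neighbours → 0 H
  atom 18: C, bond orders sum to 4 (valence 4) → 0 H
  atom 19: N, bond orders sum to 1 (valence 3) → 2 H
  atom 20: O, bond orders sum to 2 (valence 2) → 0 H
Total hydrogens: 16.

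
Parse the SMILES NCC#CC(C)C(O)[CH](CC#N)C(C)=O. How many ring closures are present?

0

In SMILES, each pair of matching ring-closure digits denotes one ring-closing bond; the number of such bonds equals the number of independent rings.
Ring-closure bonds here: 0.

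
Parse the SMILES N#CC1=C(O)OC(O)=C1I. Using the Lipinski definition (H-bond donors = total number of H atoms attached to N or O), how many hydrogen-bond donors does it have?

2

Donors: find every N or O and count the H atoms it carries.
  atom 1 (N): bond orders sum to 3 → 0 H
  atom 5 (O): bond orders sum to 1 → 1 H
  atom 6 (O): bond orders sum to 2 → 0 H
  atom 8 (O): bond orders sum to 1 → 1 H
Lipinski HBD = 2.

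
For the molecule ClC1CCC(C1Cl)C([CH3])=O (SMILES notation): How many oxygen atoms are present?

Scan the SMILES for O atoms (remember two-letter symbols like Cl and Br are single atoms).
Oxygen count: 1.

1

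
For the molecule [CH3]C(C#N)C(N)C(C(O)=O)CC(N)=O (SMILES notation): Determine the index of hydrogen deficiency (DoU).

4

Degree of unsaturation = (number of rings) + (number of π bonds).
Ring closures in the SMILES: 0.
π bonds: 2 double bonds (each 1 DoU), 1 triple bond (each 2 DoU) → 4 DoU from unsaturation.
Total DoU = 0 + 4 = 4.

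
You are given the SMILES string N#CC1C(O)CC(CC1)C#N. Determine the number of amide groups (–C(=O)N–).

Scan the SMILES for the amide motif — none present.
Groups that are present: 1 hydroxyl, 2 nitrile.

0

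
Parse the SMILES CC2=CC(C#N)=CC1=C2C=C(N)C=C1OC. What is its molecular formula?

Walk through each heavy atom and fill implicit hydrogens from standard valence (C 4, N 3, O 2, S 2, halogen 1):
  atom 1: C, bond orders sum to 1 (valence 4) → 3 H
  atom 2: C, bond orders sum to 4 (valence 4) → 0 H
  atom 3: C, bond orders sum to 3 (valence 4) → 1 H
  atom 4: C, bond orders sum to 4 (valence 4) → 0 H
  atom 5: C, bond orders sum to 4 (valence 4) → 0 H
  atom 6: N, bond orders sum to 3 (valence 3) → 0 H
  atom 7: C, bond orders sum to 3 (valence 4) → 1 H
  atom 8: C, bond orders sum to 4 (valence 4) → 0 H
  atom 9: C, bond orders sum to 4 (valence 4) → 0 H
  atom 10: C, bond orders sum to 3 (valence 4) → 1 H
  atom 11: C, bond orders sum to 4 (valence 4) → 0 H
  atom 12: N, bond orders sum to 1 (valence 3) → 2 H
  atom 13: C, bond orders sum to 3 (valence 4) → 1 H
  atom 14: C, bond orders sum to 4 (valence 4) → 0 H
  atom 15: O, bond orders sum to 2 (valence 2) → 0 H
  atom 16: C, bond orders sum to 1 (valence 4) → 3 H
Totals → C:13, H:12, N:2, O:1.

C13H12N2O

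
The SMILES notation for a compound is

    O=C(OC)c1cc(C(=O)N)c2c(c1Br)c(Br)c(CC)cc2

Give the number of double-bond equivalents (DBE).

Molecular formula: C15H13Br2NO3.
DoU = (2C + 2 + N − H − X) / 2, where X is the halogen count and O/S are ignored.
    = (2·15 + 2 + 1 − 13 − 2) / 2 = 18 / 2 = 9.

9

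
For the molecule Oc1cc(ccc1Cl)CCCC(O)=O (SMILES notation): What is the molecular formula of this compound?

C10H11ClO3

Walk through each heavy atom and fill implicit hydrogens from standard valence (C 4, N 3, O 2, S 2, halogen 1); for lowercase aromatic atoms, an aromatic c carries 1 H when it has two neighbours and 0 H with three, and aromatic n carries 0 H:
  atom 1: O, bond orders sum to 1 (valence 2) → 1 H
  atom 2: aromatic c, 3 neighbours → 0 H
  atom 3: aromatic c, 2 neighbours → 1 H
  atom 4: aromatic c, 3 neighbours → 0 H
  atom 5: aromatic c, 2 neighbours → 1 H
  atom 6: aromatic c, 2 neighbours → 1 H
  atom 7: aromatic c, 3 neighbours → 0 H
  atom 8: Cl (halogen, monovalent) → 0 H
  atom 9: C, bond orders sum to 2 (valence 4) → 2 H
  atom 10: C, bond orders sum to 2 (valence 4) → 2 H
  atom 11: C, bond orders sum to 2 (valence 4) → 2 H
  atom 12: C, bond orders sum to 4 (valence 4) → 0 H
  atom 13: O, bond orders sum to 1 (valence 2) → 1 H
  atom 14: O, bond orders sum to 2 (valence 2) → 0 H
Totals → C:10, H:11, Cl:1, O:3.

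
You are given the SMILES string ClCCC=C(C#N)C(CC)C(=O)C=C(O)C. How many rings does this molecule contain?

In SMILES, each pair of matching ring-closure digits denotes one ring-closing bond; the number of such bonds equals the number of independent rings.
Ring-closure bonds here: 0.

0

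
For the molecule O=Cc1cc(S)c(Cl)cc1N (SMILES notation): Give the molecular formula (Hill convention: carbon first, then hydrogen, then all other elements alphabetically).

Walk through each heavy atom and fill implicit hydrogens from standard valence (C 4, N 3, O 2, S 2, halogen 1); for lowercase aromatic atoms, an aromatic c carries 1 H when it has two neighbours and 0 H with three, and aromatic n carries 0 H:
  atom 1: O, bond orders sum to 2 (valence 2) → 0 H
  atom 2: C, bond orders sum to 3 (valence 4) → 1 H
  atom 3: aromatic c, 3 neighbours → 0 H
  atom 4: aromatic c, 2 neighbours → 1 H
  atom 5: aromatic c, 3 neighbours → 0 H
  atom 6: S, bond orders sum to 1 (valence 2) → 1 H
  atom 7: aromatic c, 3 neighbours → 0 H
  atom 8: Cl (halogen, monovalent) → 0 H
  atom 9: aromatic c, 2 neighbours → 1 H
  atom 10: aromatic c, 3 neighbours → 0 H
  atom 11: N, bond orders sum to 1 (valence 3) → 2 H
Totals → C:7, H:6, Cl:1, N:1, O:1, S:1.

C7H6ClNOS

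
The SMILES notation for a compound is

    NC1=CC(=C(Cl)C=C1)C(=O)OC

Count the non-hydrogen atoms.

12

Every atom symbol written in the SMILES (organic subset) is one heavy atom; implicit H are not written.
Heavy atoms by element → C:8, Cl:1, N:1, O:2.
Total: 12.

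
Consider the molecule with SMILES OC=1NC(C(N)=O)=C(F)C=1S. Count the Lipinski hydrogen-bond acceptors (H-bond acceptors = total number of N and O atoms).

4

N atoms: 2; O atoms: 2.
Lipinski HBA = 2 + 2 = 4.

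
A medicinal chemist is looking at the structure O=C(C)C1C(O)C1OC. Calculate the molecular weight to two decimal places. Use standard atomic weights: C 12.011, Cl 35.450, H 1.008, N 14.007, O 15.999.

130.14 g/mol

First, the molecular formula is C6H10O3 (counting implicit H from valence).
  C: 6 × 12.011 = 72.066
  H: 10 × 1.008 = 10.080
  O: 3 × 15.999 = 47.997
Sum: 6×12.011 + 10×1.008 + 3×15.999 = 130.143 → 130.14 g/mol.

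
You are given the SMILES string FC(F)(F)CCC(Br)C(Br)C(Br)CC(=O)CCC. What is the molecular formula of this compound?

C11H16Br3F3O

Walk through each heavy atom and fill implicit hydrogens from standard valence (C 4, N 3, O 2, S 2, halogen 1):
  atom 1: F (halogen, monovalent) → 0 H
  atom 2: C, bond orders sum to 4 (valence 4) → 0 H
  atom 3: F (halogen, monovalent) → 0 H
  atom 4: F (halogen, monovalent) → 0 H
  atom 5: C, bond orders sum to 2 (valence 4) → 2 H
  atom 6: C, bond orders sum to 2 (valence 4) → 2 H
  atom 7: C, bond orders sum to 3 (valence 4) → 1 H
  atom 8: Br (halogen, monovalent) → 0 H
  atom 9: C, bond orders sum to 3 (valence 4) → 1 H
  atom 10: Br (halogen, monovalent) → 0 H
  atom 11: C, bond orders sum to 3 (valence 4) → 1 H
  atom 12: Br (halogen, monovalent) → 0 H
  atom 13: C, bond orders sum to 2 (valence 4) → 2 H
  atom 14: C, bond orders sum to 4 (valence 4) → 0 H
  atom 15: O, bond orders sum to 2 (valence 2) → 0 H
  atom 16: C, bond orders sum to 2 (valence 4) → 2 H
  atom 17: C, bond orders sum to 2 (valence 4) → 2 H
  atom 18: C, bond orders sum to 1 (valence 4) → 3 H
Totals → C:11, H:16, Br:3, F:3, O:1.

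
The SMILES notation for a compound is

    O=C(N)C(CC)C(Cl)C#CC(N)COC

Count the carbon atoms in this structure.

Count every carbon token in the SMILES (each C, including those in ring-closure positions and inside branches).
Carbon count: 10.

10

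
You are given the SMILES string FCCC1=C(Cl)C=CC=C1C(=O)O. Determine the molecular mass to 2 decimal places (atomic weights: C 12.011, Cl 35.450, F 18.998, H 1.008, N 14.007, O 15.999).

202.61 g/mol

First, the molecular formula is C9H8ClFO2 (counting implicit H from valence).
  C: 9 × 12.011 = 108.099
  Cl: 1 × 35.450 = 35.450
  F: 1 × 18.998 = 18.998
  H: 8 × 1.008 = 8.064
  O: 2 × 15.999 = 31.998
Sum: 9×12.011 + 1×35.450 + 1×18.998 + 8×1.008 + 2×15.999 = 202.609 → 202.61 g/mol.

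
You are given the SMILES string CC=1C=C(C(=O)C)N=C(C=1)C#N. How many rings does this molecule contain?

1

In SMILES, each pair of matching ring-closure digits denotes one ring-closing bond; the number of such bonds equals the number of independent rings.
Ring-closure bonds here: 1.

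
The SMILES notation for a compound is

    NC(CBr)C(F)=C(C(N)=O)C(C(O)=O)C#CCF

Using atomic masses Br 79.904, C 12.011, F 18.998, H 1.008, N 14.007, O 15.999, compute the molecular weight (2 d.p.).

325.11 g/mol

First, the molecular formula is C10H11BrF2N2O3 (counting implicit H from valence).
  Br: 1 × 79.904 = 79.904
  C: 10 × 12.011 = 120.110
  F: 2 × 18.998 = 37.996
  H: 11 × 1.008 = 11.088
  N: 2 × 14.007 = 28.014
  O: 3 × 15.999 = 47.997
Sum: 1×79.904 + 10×12.011 + 2×18.998 + 11×1.008 + 2×14.007 + 3×15.999 = 325.109 → 325.11 g/mol.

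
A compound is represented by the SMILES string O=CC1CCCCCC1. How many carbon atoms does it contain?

Count every carbon token in the SMILES (each C, including those in ring-closure positions and inside branches).
Carbon count: 8.

8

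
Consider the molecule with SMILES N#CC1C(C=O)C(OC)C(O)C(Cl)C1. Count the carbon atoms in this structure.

9

Count every carbon token in the SMILES (each C, including those in ring-closure positions and inside branches).
Carbon count: 9.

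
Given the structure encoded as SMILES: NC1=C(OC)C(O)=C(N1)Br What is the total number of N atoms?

Scan the SMILES for N atoms (remember two-letter symbols like Cl and Br are single atoms).
Nitrogen count: 2.

2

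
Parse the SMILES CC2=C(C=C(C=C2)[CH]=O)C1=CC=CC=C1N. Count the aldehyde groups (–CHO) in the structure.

1

The aldehyde motif appears at heavy-atom position 8 in the SMILES.
Other groups present: 1 primary amine.
Aldehyde count: 1.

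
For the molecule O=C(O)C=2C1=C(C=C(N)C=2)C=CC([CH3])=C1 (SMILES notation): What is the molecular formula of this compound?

Walk through each heavy atom and fill implicit hydrogens from standard valence (C 4, N 3, O 2, S 2, halogen 1):
  atom 1: O, bond orders sum to 2 (valence 2) → 0 H
  atom 2: C, bond orders sum to 4 (valence 4) → 0 H
  atom 3: O, bond orders sum to 1 (valence 2) → 1 H
  atom 4: C, bond orders sum to 4 (valence 4) → 0 H
  atom 5: C, bond orders sum to 4 (valence 4) → 0 H
  atom 6: C, bond orders sum to 4 (valence 4) → 0 H
  atom 7: C, bond orders sum to 3 (valence 4) → 1 H
  atom 8: C, bond orders sum to 4 (valence 4) → 0 H
  atom 9: N, bond orders sum to 1 (valence 3) → 2 H
  atom 10: C, bond orders sum to 3 (valence 4) → 1 H
  atom 11: C, bond orders sum to 3 (valence 4) → 1 H
  atom 12: C, bond orders sum to 3 (valence 4) → 1 H
  atom 13: C, bond orders sum to 4 (valence 4) → 0 H
  atom 14: C with explicit H count 3
  atom 15: C, bond orders sum to 3 (valence 4) → 1 H
Totals → C:12, H:11, N:1, O:2.

C12H11NO2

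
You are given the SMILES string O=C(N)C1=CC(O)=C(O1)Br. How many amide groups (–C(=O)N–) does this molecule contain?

1

The amide motif appears at heavy-atom position 2 in the SMILES.
Other groups present: 1 hydroxyl.
Amide count: 1.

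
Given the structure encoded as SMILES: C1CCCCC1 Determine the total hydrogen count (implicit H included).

Walk through each heavy atom and fill implicit hydrogens from standard valence (C 4, N 3, O 2, S 2, halogen 1):
  atom 1: C, bond orders sum to 2 (valence 4) → 2 H
  atom 2: C, bond orders sum to 2 (valence 4) → 2 H
  atom 3: C, bond orders sum to 2 (valence 4) → 2 H
  atom 4: C, bond orders sum to 2 (valence 4) → 2 H
  atom 5: C, bond orders sum to 2 (valence 4) → 2 H
  atom 6: C, bond orders sum to 2 (valence 4) → 2 H
Total hydrogens: 12.

12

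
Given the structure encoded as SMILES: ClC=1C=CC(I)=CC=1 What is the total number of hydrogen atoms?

Walk through each heavy atom and fill implicit hydrogens from standard valence (C 4, N 3, O 2, S 2, halogen 1):
  atom 1: Cl (halogen, monovalent) → 0 H
  atom 2: C, bond orders sum to 4 (valence 4) → 0 H
  atom 3: C, bond orders sum to 3 (valence 4) → 1 H
  atom 4: C, bond orders sum to 3 (valence 4) → 1 H
  atom 5: C, bond orders sum to 4 (valence 4) → 0 H
  atom 6: I (halogen, monovalent) → 0 H
  atom 7: C, bond orders sum to 3 (valence 4) → 1 H
  atom 8: C, bond orders sum to 3 (valence 4) → 1 H
Total hydrogens: 4.

4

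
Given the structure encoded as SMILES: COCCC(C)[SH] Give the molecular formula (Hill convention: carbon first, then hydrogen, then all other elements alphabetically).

C5H12OS

Walk through each heavy atom and fill implicit hydrogens from standard valence (C 4, N 3, O 2, S 2, halogen 1):
  atom 1: C, bond orders sum to 1 (valence 4) → 3 H
  atom 2: O, bond orders sum to 2 (valence 2) → 0 H
  atom 3: C, bond orders sum to 2 (valence 4) → 2 H
  atom 4: C, bond orders sum to 2 (valence 4) → 2 H
  atom 5: C, bond orders sum to 3 (valence 4) → 1 H
  atom 6: C, bond orders sum to 1 (valence 4) → 3 H
  atom 7: S with explicit H count 1
Totals → C:5, H:12, O:1, S:1.
In Hill order: C5H12OS.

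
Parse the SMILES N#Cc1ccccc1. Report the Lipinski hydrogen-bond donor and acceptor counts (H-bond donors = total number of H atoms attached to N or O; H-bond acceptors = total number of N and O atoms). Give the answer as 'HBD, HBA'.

Donors: find every N or O and count the H atoms it carries.
  atom 1 (N): bond orders sum to 3 → 0 H
Lipinski HBD = 0.
Acceptors: N atoms = 1, O atoms = 0 → HBA = 1.

0, 1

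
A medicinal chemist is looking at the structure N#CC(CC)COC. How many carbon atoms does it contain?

6

Count every carbon token in the SMILES (each C, including those in ring-closure positions and inside branches).
Carbon count: 6.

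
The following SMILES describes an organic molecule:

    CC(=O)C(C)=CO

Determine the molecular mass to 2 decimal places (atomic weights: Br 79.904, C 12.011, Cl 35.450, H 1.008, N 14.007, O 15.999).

100.12 g/mol

First, the molecular formula is C5H8O2 (counting implicit H from valence).
  C: 5 × 12.011 = 60.055
  H: 8 × 1.008 = 8.064
  O: 2 × 15.999 = 31.998
Sum: 5×12.011 + 8×1.008 + 2×15.999 = 100.117 → 100.12 g/mol.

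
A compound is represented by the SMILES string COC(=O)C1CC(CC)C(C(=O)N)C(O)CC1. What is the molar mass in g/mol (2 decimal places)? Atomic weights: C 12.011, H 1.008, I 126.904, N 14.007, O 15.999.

First, the molecular formula is C12H21NO4 (counting implicit H from valence).
  C: 12 × 12.011 = 144.132
  H: 21 × 1.008 = 21.168
  N: 1 × 14.007 = 14.007
  O: 4 × 15.999 = 63.996
Sum: 12×12.011 + 21×1.008 + 1×14.007 + 4×15.999 = 243.303 → 243.30 g/mol.

243.30 g/mol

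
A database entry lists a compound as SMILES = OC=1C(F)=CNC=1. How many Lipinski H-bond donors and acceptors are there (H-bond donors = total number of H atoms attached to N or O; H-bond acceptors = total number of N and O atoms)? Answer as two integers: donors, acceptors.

Donors: find every N or O and count the H atoms it carries.
  atom 1 (O): bond orders sum to 1 → 1 H
  atom 6 (N): bond orders sum to 2 → 1 H
Lipinski HBD = 2.
Acceptors: N atoms = 1, O atoms = 1 → HBA = 2.

2, 2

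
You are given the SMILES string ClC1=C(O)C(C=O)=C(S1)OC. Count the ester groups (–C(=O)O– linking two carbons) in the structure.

Scan the SMILES for the ester motif — none present.
Groups that are present: 1 aldehyde, 1 ether, 1 hydroxyl.

0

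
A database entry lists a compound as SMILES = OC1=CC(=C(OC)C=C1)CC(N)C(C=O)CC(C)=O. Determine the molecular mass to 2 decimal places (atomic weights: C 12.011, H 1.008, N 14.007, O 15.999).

265.31 g/mol

First, the molecular formula is C14H19NO4 (counting implicit H from valence).
  C: 14 × 12.011 = 168.154
  H: 19 × 1.008 = 19.152
  N: 1 × 14.007 = 14.007
  O: 4 × 15.999 = 63.996
Sum: 14×12.011 + 19×1.008 + 1×14.007 + 4×15.999 = 265.309 → 265.31 g/mol.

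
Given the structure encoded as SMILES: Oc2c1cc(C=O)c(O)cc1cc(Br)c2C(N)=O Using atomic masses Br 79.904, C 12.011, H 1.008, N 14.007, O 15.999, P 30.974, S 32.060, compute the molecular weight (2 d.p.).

310.10 g/mol

First, the molecular formula is C12H8BrNO4 (counting implicit H from valence).
  Br: 1 × 79.904 = 79.904
  C: 12 × 12.011 = 144.132
  H: 8 × 1.008 = 8.064
  N: 1 × 14.007 = 14.007
  O: 4 × 15.999 = 63.996
Sum: 1×79.904 + 12×12.011 + 8×1.008 + 1×14.007 + 4×15.999 = 310.103 → 310.10 g/mol.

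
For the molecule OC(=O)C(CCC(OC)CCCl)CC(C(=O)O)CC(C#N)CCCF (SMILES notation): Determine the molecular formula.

Walk through each heavy atom and fill implicit hydrogens from standard valence (C 4, N 3, O 2, S 2, halogen 1):
  atom 1: O, bond orders sum to 1 (valence 2) → 1 H
  atom 2: C, bond orders sum to 4 (valence 4) → 0 H
  atom 3: O, bond orders sum to 2 (valence 2) → 0 H
  atom 4: C, bond orders sum to 3 (valence 4) → 1 H
  atom 5: C, bond orders sum to 2 (valence 4) → 2 H
  atom 6: C, bond orders sum to 2 (valence 4) → 2 H
  atom 7: C, bond orders sum to 3 (valence 4) → 1 H
  atom 8: O, bond orders sum to 2 (valence 2) → 0 H
  atom 9: C, bond orders sum to 1 (valence 4) → 3 H
  atom 10: C, bond orders sum to 2 (valence 4) → 2 H
  atom 11: C, bond orders sum to 2 (valence 4) → 2 H
  atom 12: Cl (halogen, monovalent) → 0 H
  atom 13: C, bond orders sum to 2 (valence 4) → 2 H
  atom 14: C, bond orders sum to 3 (valence 4) → 1 H
  atom 15: C, bond orders sum to 4 (valence 4) → 0 H
  atom 16: O, bond orders sum to 2 (valence 2) → 0 H
  atom 17: O, bond orders sum to 1 (valence 2) → 1 H
  atom 18: C, bond orders sum to 2 (valence 4) → 2 H
  atom 19: C, bond orders sum to 3 (valence 4) → 1 H
  atom 20: C, bond orders sum to 4 (valence 4) → 0 H
  atom 21: N, bond orders sum to 3 (valence 3) → 0 H
  atom 22: C, bond orders sum to 2 (valence 4) → 2 H
  atom 23: C, bond orders sum to 2 (valence 4) → 2 H
  atom 24: C, bond orders sum to 2 (valence 4) → 2 H
  atom 25: F (halogen, monovalent) → 0 H
Totals → C:17, H:27, Cl:1, F:1, N:1, O:5.

C17H27ClFNO5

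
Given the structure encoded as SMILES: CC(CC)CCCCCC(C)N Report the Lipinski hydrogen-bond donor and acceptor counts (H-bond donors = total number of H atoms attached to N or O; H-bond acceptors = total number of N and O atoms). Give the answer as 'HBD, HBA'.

2, 1

Donors: find every N or O and count the H atoms it carries.
  atom 12 (N): bond orders sum to 1 → 2 H
Lipinski HBD = 2.
Acceptors: N atoms = 1, O atoms = 0 → HBA = 1.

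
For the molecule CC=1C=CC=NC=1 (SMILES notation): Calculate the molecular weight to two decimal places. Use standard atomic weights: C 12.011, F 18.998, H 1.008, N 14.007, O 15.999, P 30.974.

93.13 g/mol

First, the molecular formula is C6H7N (counting implicit H from valence).
  C: 6 × 12.011 = 72.066
  H: 7 × 1.008 = 7.056
  N: 1 × 14.007 = 14.007
Sum: 6×12.011 + 7×1.008 + 1×14.007 = 93.129 → 93.13 g/mol.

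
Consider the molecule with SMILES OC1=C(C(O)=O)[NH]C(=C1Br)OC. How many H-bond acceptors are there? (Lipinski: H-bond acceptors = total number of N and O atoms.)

N atoms: 1; O atoms: 4.
Lipinski HBA = 1 + 4 = 5.

5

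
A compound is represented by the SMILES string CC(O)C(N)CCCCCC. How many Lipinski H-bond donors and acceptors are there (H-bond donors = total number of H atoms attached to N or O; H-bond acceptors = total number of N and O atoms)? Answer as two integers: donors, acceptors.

Donors: find every N or O and count the H atoms it carries.
  atom 3 (O): bond orders sum to 1 → 1 H
  atom 5 (N): bond orders sum to 1 → 2 H
Lipinski HBD = 3.
Acceptors: N atoms = 1, O atoms = 1 → HBA = 2.

3, 2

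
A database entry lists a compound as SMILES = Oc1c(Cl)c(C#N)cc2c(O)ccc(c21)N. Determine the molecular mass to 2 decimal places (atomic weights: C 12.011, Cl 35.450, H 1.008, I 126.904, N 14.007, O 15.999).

First, the molecular formula is C11H7ClN2O2 (counting implicit H from valence).
  C: 11 × 12.011 = 132.121
  Cl: 1 × 35.450 = 35.450
  H: 7 × 1.008 = 7.056
  N: 2 × 14.007 = 28.014
  O: 2 × 15.999 = 31.998
Sum: 11×12.011 + 1×35.450 + 7×1.008 + 2×14.007 + 2×15.999 = 234.639 → 234.64 g/mol.

234.64 g/mol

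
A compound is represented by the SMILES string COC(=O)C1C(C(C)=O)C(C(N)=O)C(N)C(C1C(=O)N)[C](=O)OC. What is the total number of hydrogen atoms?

21

Walk through each heavy atom and fill implicit hydrogens from standard valence (C 4, N 3, O 2, S 2, halogen 1):
  atom 1: C, bond orders sum to 1 (valence 4) → 3 H
  atom 2: O, bond orders sum to 2 (valence 2) → 0 H
  atom 3: C, bond orders sum to 4 (valence 4) → 0 H
  atom 4: O, bond orders sum to 2 (valence 2) → 0 H
  atom 5: C, bond orders sum to 3 (valence 4) → 1 H
  atom 6: C, bond orders sum to 3 (valence 4) → 1 H
  atom 7: C, bond orders sum to 4 (valence 4) → 0 H
  atom 8: C, bond orders sum to 1 (valence 4) → 3 H
  atom 9: O, bond orders sum to 2 (valence 2) → 0 H
  atom 10: C, bond orders sum to 3 (valence 4) → 1 H
  atom 11: C, bond orders sum to 4 (valence 4) → 0 H
  atom 12: N, bond orders sum to 1 (valence 3) → 2 H
  atom 13: O, bond orders sum to 2 (valence 2) → 0 H
  atom 14: C, bond orders sum to 3 (valence 4) → 1 H
  atom 15: N, bond orders sum to 1 (valence 3) → 2 H
  atom 16: C, bond orders sum to 3 (valence 4) → 1 H
  atom 17: C, bond orders sum to 3 (valence 4) → 1 H
  atom 18: C, bond orders sum to 4 (valence 4) → 0 H
  atom 19: O, bond orders sum to 2 (valence 2) → 0 H
  atom 20: N, bond orders sum to 1 (valence 3) → 2 H
  atom 21: C with explicit H count 0
  atom 22: O, bond orders sum to 2 (valence 2) → 0 H
  atom 23: O, bond orders sum to 2 (valence 2) → 0 H
  atom 24: C, bond orders sum to 1 (valence 4) → 3 H
Total hydrogens: 21.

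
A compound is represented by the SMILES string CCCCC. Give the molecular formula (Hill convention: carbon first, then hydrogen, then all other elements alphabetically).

Walk through each heavy atom and fill implicit hydrogens from standard valence (C 4, N 3, O 2, S 2, halogen 1):
  atom 1: C, bond orders sum to 1 (valence 4) → 3 H
  atom 2: C, bond orders sum to 2 (valence 4) → 2 H
  atom 3: C, bond orders sum to 2 (valence 4) → 2 H
  atom 4: C, bond orders sum to 2 (valence 4) → 2 H
  atom 5: C, bond orders sum to 1 (valence 4) → 3 H
Totals → C:5, H:12.

C5H12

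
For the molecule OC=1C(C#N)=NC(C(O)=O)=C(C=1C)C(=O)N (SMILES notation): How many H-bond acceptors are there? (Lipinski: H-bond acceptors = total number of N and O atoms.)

7

N atoms: 3; O atoms: 4.
Lipinski HBA = 3 + 4 = 7.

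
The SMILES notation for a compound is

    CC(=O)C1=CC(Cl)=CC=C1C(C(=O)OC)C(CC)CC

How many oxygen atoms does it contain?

Scan the SMILES for O atoms (remember two-letter symbols like Cl and Br are single atoms).
Oxygen count: 3.

3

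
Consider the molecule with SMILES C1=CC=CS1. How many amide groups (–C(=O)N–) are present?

Scan the SMILES for the amide motif — none present.

0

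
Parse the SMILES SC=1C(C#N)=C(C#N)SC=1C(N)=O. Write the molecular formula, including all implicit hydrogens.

Walk through each heavy atom and fill implicit hydrogens from standard valence (C 4, N 3, O 2, S 2, halogen 1):
  atom 1: S, bond orders sum to 1 (valence 2) → 1 H
  atom 2: C, bond orders sum to 4 (valence 4) → 0 H
  atom 3: C, bond orders sum to 4 (valence 4) → 0 H
  atom 4: C, bond orders sum to 4 (valence 4) → 0 H
  atom 5: N, bond orders sum to 3 (valence 3) → 0 H
  atom 6: C, bond orders sum to 4 (valence 4) → 0 H
  atom 7: C, bond orders sum to 4 (valence 4) → 0 H
  atom 8: N, bond orders sum to 3 (valence 3) → 0 H
  atom 9: S, bond orders sum to 2 (valence 2) → 0 H
  atom 10: C, bond orders sum to 4 (valence 4) → 0 H
  atom 11: C, bond orders sum to 4 (valence 4) → 0 H
  atom 12: N, bond orders sum to 1 (valence 3) → 2 H
  atom 13: O, bond orders sum to 2 (valence 2) → 0 H
Totals → C:7, H:3, N:3, O:1, S:2.

C7H3N3OS2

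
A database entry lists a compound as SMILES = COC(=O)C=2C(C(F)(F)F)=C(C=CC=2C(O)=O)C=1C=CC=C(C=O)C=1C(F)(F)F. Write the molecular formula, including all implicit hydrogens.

Walk through each heavy atom and fill implicit hydrogens from standard valence (C 4, N 3, O 2, S 2, halogen 1):
  atom 1: C, bond orders sum to 1 (valence 4) → 3 H
  atom 2: O, bond orders sum to 2 (valence 2) → 0 H
  atom 3: C, bond orders sum to 4 (valence 4) → 0 H
  atom 4: O, bond orders sum to 2 (valence 2) → 0 H
  atom 5: C, bond orders sum to 4 (valence 4) → 0 H
  atom 6: C, bond orders sum to 4 (valence 4) → 0 H
  atom 7: C, bond orders sum to 4 (valence 4) → 0 H
  atom 8: F (halogen, monovalent) → 0 H
  atom 9: F (halogen, monovalent) → 0 H
  atom 10: F (halogen, monovalent) → 0 H
  atom 11: C, bond orders sum to 4 (valence 4) → 0 H
  atom 12: C, bond orders sum to 3 (valence 4) → 1 H
  atom 13: C, bond orders sum to 3 (valence 4) → 1 H
  atom 14: C, bond orders sum to 4 (valence 4) → 0 H
  atom 15: C, bond orders sum to 4 (valence 4) → 0 H
  atom 16: O, bond orders sum to 1 (valence 2) → 1 H
  atom 17: O, bond orders sum to 2 (valence 2) → 0 H
  atom 18: C, bond orders sum to 4 (valence 4) → 0 H
  atom 19: C, bond orders sum to 3 (valence 4) → 1 H
  atom 20: C, bond orders sum to 3 (valence 4) → 1 H
  atom 21: C, bond orders sum to 3 (valence 4) → 1 H
  atom 22: C, bond orders sum to 4 (valence 4) → 0 H
  atom 23: C, bond orders sum to 3 (valence 4) → 1 H
  atom 24: O, bond orders sum to 2 (valence 2) → 0 H
  atom 25: C, bond orders sum to 4 (valence 4) → 0 H
  atom 26: C, bond orders sum to 4 (valence 4) → 0 H
  atom 27: F (halogen, monovalent) → 0 H
  atom 28: F (halogen, monovalent) → 0 H
  atom 29: F (halogen, monovalent) → 0 H
Totals → C:18, H:10, F:6, O:5.
In Hill order: C18H10F6O5.

C18H10F6O5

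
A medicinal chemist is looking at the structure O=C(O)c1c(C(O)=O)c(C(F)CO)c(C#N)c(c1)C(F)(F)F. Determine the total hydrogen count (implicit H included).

7

Walk through each heavy atom and fill implicit hydrogens from standard valence (C 4, N 3, O 2, S 2, halogen 1); for lowercase aromatic atoms, an aromatic c carries 1 H when it has two neighbours and 0 H with three, and aromatic n carries 0 H:
  atom 1: O, bond orders sum to 2 (valence 2) → 0 H
  atom 2: C, bond orders sum to 4 (valence 4) → 0 H
  atom 3: O, bond orders sum to 1 (valence 2) → 1 H
  atom 4: aromatic c, 3 neighbours → 0 H
  atom 5: aromatic c, 3 neighbours → 0 H
  atom 6: C, bond orders sum to 4 (valence 4) → 0 H
  atom 7: O, bond orders sum to 1 (valence 2) → 1 H
  atom 8: O, bond orders sum to 2 (valence 2) → 0 H
  atom 9: aromatic c, 3 neighbours → 0 H
  atom 10: C, bond orders sum to 3 (valence 4) → 1 H
  atom 11: F (halogen, monovalent) → 0 H
  atom 12: C, bond orders sum to 2 (valence 4) → 2 H
  atom 13: O, bond orders sum to 1 (valence 2) → 1 H
  atom 14: aromatic c, 3 neighbours → 0 H
  atom 15: C, bond orders sum to 4 (valence 4) → 0 H
  atom 16: N, bond orders sum to 3 (valence 3) → 0 H
  atom 17: aromatic c, 3 neighbours → 0 H
  atom 18: aromatic c, 2 neighbours → 1 H
  atom 19: C, bond orders sum to 4 (valence 4) → 0 H
  atom 20: F (halogen, monovalent) → 0 H
  atom 21: F (halogen, monovalent) → 0 H
  atom 22: F (halogen, monovalent) → 0 H
Total hydrogens: 7.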